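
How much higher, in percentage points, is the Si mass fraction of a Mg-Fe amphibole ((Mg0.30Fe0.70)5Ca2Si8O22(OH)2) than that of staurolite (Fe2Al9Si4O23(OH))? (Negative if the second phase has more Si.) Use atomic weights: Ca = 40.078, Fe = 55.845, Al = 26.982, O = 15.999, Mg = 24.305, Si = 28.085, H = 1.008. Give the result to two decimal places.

First mineral: 224.680 g Si in 922.743 g formula = 24.35 wt% Si.
Second mineral: 112.340 g Si in 851.852 g formula = 13.19 wt% Si.
24.35% − 13.19% gives a difference of 11.16 percentage points.

11.16 percentage points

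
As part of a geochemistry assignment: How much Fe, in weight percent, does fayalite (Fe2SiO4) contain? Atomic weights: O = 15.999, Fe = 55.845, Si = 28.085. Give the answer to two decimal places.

Molar mass of Fe2SiO4: 2·55.845 + 1·28.085 + 4·15.999 = 203.771 g/mol.
Mass of Fe per formula unit: 2 × 55.845 = 111.690 g.
Weight fraction Fe = 111.690 / 203.771 = 0.5481.

54.81 weight percent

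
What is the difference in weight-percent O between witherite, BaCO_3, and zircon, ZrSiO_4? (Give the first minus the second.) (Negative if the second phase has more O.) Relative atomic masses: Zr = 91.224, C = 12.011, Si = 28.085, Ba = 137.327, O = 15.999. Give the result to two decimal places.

-10.59 percentage points

M(BaCO_3) = 197.335 g/mol, so wt% O = 47.997/197.335 × 100 = 24.32%.
M(ZrSiO_4) = 183.305 g/mol, so wt% O = 63.996/183.305 × 100 = 34.91%.
24.32 − 34.91 = -10.59 pp.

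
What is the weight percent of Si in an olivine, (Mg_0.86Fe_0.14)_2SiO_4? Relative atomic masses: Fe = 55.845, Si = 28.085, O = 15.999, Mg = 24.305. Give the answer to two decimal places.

Molar mass of (Mg_0.86Fe_0.14)_2SiO_4: 1.72·24.305 + 0.28·55.845 + 1·28.085 + 4·15.999 = 149.522 g/mol.
Mass of Si per formula unit: 1 × 28.085 = 28.085 g.
Weight fraction Si = 28.085 / 149.522 = 0.1878.

18.78 mass %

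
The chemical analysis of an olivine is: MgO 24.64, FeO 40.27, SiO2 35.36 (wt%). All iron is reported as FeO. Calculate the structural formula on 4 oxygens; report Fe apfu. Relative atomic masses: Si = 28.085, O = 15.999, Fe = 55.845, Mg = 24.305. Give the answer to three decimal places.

0.955 Fe apfu

24.64 wt% MgO ÷ 40.304 g/mol = 0.61135 mol, giving 0.61135 Mg and 0.61135 O.
40.27 wt% FeO ÷ 71.844 g/mol = 0.56052 mol, giving 0.56052 Fe and 0.56052 O.
35.36 wt% SiO2 ÷ 60.083 g/mol = 0.58852 mol, giving 0.58852 Si and 1.17704 O.
Oxygen sums to 2.34891; scaling by 4/2.34891 = 1.70292 puts the formula on 4 O.
Fe: 0.56052 × 1.70292 = 0.955 atoms per formula unit.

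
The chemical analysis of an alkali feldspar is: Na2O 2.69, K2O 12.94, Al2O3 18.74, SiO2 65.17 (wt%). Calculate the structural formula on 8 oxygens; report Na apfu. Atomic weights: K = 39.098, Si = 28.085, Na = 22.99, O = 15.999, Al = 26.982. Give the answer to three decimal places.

0.239 Na apfu

Na2O: 2.69/61.979 = 0.04340 mol → 0.08680 mol Na, 0.04340 mol O.
K2O: 12.94/94.195 = 0.13737 mol → 0.27474 mol K, 0.13737 mol O.
Al2O3: 18.74/101.961 = 0.18380 mol → 0.36760 mol Al, 0.55140 mol O.
SiO2: 65.17/60.083 = 1.08467 mol → 1.08467 mol Si, 2.16934 mol O.
Total oxygen = 2.90151 mol. Normalization factor = 8/2.90151 = 2.75719.
Na per 8 O = 0.08680 × 2.75719 = 0.239.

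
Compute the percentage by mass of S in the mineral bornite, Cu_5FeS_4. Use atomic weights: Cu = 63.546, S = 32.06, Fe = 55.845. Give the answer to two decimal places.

Molar mass of Cu_5FeS_4: 5·63.546 + 1·55.845 + 4·32.06 = 501.815 g/mol.
Mass of S per formula unit: 4 × 32.06 = 128.240 g.
Weight fraction S = 128.240 / 501.815 = 0.2556.

25.56 wt%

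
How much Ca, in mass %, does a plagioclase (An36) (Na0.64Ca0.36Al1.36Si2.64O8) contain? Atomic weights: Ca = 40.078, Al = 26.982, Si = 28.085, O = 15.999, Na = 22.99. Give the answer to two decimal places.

Formula mass = 0.64×22.99 + 0.36×40.078 + 1.36×26.982 + 2.64×28.085 + 8×15.999 = 267.974 g/mol, of which 14.428 g is Ca.
So Ca makes up 14.428/267.974 = 0.0538 of the mass, i.e. 5.38%.

5.38 mass %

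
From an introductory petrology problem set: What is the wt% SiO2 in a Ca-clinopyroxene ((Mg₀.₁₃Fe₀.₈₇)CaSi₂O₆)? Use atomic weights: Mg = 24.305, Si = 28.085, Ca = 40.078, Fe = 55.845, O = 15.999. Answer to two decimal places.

49.25 wt%

M((Mg₀.₁₃Fe₀.₈₇)CaSi₂O₆) = 243.987 g/mol; M(SiO2) = 60.083 g/mol.
Moles SiO2 per formula unit = 2 Si ÷ 1 = 2.0000.
SiO2 fraction = (2.0000 × 60.083) / 243.987 = 120.166/243.987 = 0.4925.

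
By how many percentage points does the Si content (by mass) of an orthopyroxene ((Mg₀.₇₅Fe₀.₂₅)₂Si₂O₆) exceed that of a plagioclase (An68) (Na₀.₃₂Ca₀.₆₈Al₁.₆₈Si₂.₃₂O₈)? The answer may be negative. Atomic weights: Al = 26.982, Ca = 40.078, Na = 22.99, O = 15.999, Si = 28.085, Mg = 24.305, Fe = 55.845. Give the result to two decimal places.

First mineral: 56.170 g Si in 216.544 g formula = 25.94 wt% Si.
Second mineral: 65.157 g Si in 273.089 g formula = 23.86 wt% Si.
25.94% − 23.86% gives a difference of 2.08 percentage points.

2.08 percentage points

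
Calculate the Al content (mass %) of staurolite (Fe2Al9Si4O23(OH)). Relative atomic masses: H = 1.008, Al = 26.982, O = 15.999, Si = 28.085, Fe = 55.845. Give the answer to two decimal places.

28.51 mass %

Molar mass of Fe2Al9Si4O23(OH): 2×55.845 + 9×26.982 + 4×28.085 + 24×15.999 + 1×1.008 = 851.852 g/mol.
Mass of Al per formula unit: 9 × 26.982 = 242.838 g.
Weight fraction Al = 242.838 / 851.852 = 0.2851.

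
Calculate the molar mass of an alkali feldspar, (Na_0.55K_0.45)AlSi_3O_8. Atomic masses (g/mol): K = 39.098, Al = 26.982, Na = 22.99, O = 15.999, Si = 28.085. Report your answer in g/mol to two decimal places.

269.47 g/mol

Na: 0.55 × 22.99 = 12.6445
K: 0.45 × 39.098 = 17.5941
Al: 1 × 26.982 = 26.9820
Si: 3 × 28.085 = 84.2550
O: 8 × 15.999 = 127.9920
Summing the contributions gives the formula mass.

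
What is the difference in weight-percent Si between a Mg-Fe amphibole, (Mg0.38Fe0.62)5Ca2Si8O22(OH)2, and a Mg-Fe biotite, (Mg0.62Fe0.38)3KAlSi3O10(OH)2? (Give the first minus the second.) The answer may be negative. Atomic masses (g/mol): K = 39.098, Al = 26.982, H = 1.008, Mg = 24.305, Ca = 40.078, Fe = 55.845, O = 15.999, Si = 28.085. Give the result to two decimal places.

6.10 percentage points

M((Mg0.38Fe0.62)5Ca2Si8O22(OH)2) = 910.127 g/mol, so wt% Si = 224.680/910.127 × 100 = 24.69%.
M((Mg0.62Fe0.38)3KAlSi3O10(OH)2) = 453.210 g/mol, so wt% Si = 84.255/453.210 × 100 = 18.59%.
24.69 − 18.59 = 6.10 pp.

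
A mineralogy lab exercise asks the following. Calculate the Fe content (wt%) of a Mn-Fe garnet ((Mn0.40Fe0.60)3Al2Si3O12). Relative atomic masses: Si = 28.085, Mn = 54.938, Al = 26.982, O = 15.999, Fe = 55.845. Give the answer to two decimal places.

M((Mn0.40Fe0.60)3Al2Si3O12) = 496.654 g/mol.
Fe contributes 1.80 × 55.845 = 100.521 g per mole.
100.521/496.654 = 0.2024 → 20.24%.

20.24 wt%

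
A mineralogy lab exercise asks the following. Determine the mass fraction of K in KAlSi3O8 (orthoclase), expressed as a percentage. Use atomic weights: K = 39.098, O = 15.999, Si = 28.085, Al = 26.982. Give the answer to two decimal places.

14.05 weight percent

Formula mass = 1*39.098 + 1*26.982 + 3*28.085 + 8*15.999 = 278.327 g/mol, of which 39.098 g is K.
So K makes up 39.098/278.327 = 0.1405 of the mass, i.e. 14.05%.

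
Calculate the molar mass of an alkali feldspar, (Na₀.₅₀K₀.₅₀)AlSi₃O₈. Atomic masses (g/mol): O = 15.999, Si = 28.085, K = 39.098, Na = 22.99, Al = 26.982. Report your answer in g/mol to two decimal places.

270.27 g/mol

M = 0.50×22.99 + 0.50×39.098 + 1×26.982 + 3×28.085 + 8×15.999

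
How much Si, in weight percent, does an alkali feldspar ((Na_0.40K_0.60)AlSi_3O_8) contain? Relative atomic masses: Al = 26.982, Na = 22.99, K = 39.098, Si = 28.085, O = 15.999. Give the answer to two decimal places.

30.99 weight percent

Formula mass = 0.40*22.99 + 0.60*39.098 + 1*26.982 + 3*28.085 + 8*15.999 = 271.884 g/mol, of which 84.255 g is Si.
So Si makes up 84.255/271.884 = 0.3099 of the mass, i.e. 30.99%.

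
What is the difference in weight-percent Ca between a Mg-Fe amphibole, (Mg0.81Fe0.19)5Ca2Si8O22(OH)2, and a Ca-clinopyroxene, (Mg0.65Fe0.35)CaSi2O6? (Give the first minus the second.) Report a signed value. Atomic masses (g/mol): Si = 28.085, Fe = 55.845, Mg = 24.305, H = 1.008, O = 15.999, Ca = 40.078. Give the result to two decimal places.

-8.09 percentage points

M((Mg0.81Fe0.19)5Ca2Si8O22(OH)2) = 842.316 g/mol, so wt% Ca = 80.156/842.316 × 100 = 9.52%.
M((Mg0.65Fe0.35)CaSi2O6) = 227.586 g/mol, so wt% Ca = 40.078/227.586 × 100 = 17.61%.
9.52 − 17.61 = -8.09 pp.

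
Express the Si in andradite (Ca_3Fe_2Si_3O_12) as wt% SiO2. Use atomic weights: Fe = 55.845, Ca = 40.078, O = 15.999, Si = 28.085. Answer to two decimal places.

35.47 wt%

Formula mass = 508.167 g/mol.
3 Si → 3.0000 mol SiO2 per formula unit; M(SiO2) = 60.083, so SiO2 mass = 180.249 g.
180.249/508.167 × 100 = 35.47 wt%.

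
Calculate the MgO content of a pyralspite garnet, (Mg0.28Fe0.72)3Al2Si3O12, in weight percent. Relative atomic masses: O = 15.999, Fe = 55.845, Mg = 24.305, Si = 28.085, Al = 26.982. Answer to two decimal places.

7.18 wt%

M((Mg0.28Fe0.72)3Al2Si3O12) = 471.248 g/mol; M(MgO) = 40.304 g/mol.
Moles MgO per formula unit = 0.84 Mg ÷ 1 = 0.8400.
MgO fraction = (0.8400 × 40.304) / 471.248 = 33.855/471.248 = 0.0718.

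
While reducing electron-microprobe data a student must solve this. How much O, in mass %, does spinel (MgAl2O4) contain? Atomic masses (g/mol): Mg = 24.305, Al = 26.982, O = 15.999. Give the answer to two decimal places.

M(MgAl2O4) = 142.265 g/mol.
O contributes 4 × 15.999 = 63.996 g per mole.
63.996/142.265 = 0.4498 → 44.98%.

44.98 mass %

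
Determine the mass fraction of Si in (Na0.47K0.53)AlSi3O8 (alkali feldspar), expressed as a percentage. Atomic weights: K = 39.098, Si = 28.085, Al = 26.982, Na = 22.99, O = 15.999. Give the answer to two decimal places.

31.12 wt%

M((Na0.47K0.53)AlSi3O8) = 270.756 g/mol.
Si contributes 3 × 28.085 = 84.255 g per mole.
84.255/270.756 = 0.3112 → 31.12%.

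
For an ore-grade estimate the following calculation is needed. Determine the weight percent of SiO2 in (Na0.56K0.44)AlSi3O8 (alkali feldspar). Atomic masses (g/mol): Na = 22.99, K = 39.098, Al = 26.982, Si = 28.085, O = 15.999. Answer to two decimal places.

Molar mass of (Na0.56K0.44)AlSi3O8 = 0.56*22.99 + 0.44*39.098 + 1*26.982 + 3*28.085 + 8*15.999 = 269.307 g/mol.
Each formula unit contains 3 Si, equivalent to 3/1 = 3.0000 mol SiO2.
M(SiO2) = 1×28.085 + 2×15.999 = 60.083 g/mol.
Mass of SiO2 per formula unit = 3.0000 × 60.083 = 180.249 g.
SiO2 wt% = 180.249 / 269.307 × 100 = 66.93%.

66.93 wt%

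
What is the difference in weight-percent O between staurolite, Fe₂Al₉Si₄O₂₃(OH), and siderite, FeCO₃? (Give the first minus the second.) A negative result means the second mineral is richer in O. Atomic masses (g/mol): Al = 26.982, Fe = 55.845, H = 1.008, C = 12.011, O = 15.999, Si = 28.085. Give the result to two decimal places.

First mineral: 383.976 g O in 851.852 g formula = 45.08 wt% O.
Second mineral: 47.997 g O in 115.853 g formula = 41.43 wt% O.
45.08% − 41.43% gives a difference of 3.65 percentage points.

3.65 percentage points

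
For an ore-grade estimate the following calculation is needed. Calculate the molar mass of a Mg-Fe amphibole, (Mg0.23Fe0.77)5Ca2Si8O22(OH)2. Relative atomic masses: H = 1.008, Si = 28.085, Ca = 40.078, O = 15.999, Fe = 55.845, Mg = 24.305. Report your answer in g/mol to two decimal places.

The formula mass is the sum 1.15·24.305 + 3.85·55.845 + 2·40.078 + 8·28.085 + 24·15.999 + 2·1.008.

933.78 g/mol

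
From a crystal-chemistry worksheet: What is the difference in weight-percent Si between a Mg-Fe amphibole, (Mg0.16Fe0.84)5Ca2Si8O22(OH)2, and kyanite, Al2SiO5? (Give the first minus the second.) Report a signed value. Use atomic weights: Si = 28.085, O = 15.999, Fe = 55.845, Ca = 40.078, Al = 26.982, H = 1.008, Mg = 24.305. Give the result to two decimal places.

M((Mg0.16Fe0.84)5Ca2Si8O22(OH)2) = 944.821 g/mol, so wt% Si = 224.680/944.821 × 100 = 23.78%.
M(Al2SiO5) = 162.044 g/mol, so wt% Si = 28.085/162.044 × 100 = 17.33%.
23.78 − 17.33 = 6.45 pp.

6.45 percentage points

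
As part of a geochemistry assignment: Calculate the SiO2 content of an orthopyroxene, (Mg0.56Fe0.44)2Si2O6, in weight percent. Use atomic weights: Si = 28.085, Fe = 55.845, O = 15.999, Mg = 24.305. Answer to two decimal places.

Formula mass = 228.529 g/mol.
2 Si → 2.0000 mol SiO2 per formula unit; M(SiO2) = 60.083, so SiO2 mass = 120.166 g.
120.166/228.529 × 100 = 52.58 wt%.

52.58 wt%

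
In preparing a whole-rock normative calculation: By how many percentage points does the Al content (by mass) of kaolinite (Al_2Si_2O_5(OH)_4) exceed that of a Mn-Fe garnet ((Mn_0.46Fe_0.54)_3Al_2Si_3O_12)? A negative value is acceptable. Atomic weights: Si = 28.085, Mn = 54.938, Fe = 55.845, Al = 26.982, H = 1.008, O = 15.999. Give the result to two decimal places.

M(Al_2Si_2O_5(OH)_4) = 258.157 g/mol, so wt% Al = 53.964/258.157 × 100 = 20.90%.
M((Mn_0.46Fe_0.54)_3Al_2Si_3O_12) = 496.490 g/mol, so wt% Al = 53.964/496.490 × 100 = 10.87%.
20.90 − 10.87 = 10.03 pp.

10.03 percentage points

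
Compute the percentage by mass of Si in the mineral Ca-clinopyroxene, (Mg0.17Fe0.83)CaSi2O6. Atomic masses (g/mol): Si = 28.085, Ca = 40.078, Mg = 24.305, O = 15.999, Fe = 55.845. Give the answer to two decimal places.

23.14 wt%

Formula mass = 0.17×24.305 + 0.83×55.845 + 1×40.078 + 2×28.085 + 6×15.999 = 242.725 g/mol, of which 56.170 g is Si.
So Si makes up 56.170/242.725 = 0.2314 of the mass, i.e. 23.14%.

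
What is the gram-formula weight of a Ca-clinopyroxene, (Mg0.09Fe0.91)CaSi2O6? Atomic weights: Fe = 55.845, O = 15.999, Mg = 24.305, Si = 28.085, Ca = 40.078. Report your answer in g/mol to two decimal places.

245.25 g/mol

The formula mass is the sum 0.09*24.305 + 0.91*55.845 + 1*40.078 + 2*28.085 + 6*15.999.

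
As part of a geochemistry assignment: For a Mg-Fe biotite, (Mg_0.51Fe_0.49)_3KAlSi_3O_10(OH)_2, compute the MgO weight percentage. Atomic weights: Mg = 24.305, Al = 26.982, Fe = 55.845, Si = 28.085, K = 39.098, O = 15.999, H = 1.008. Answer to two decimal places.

13.30 wt%

Formula mass = 463.618 g/mol.
1.53 Mg → 1.5300 mol MgO per formula unit; M(MgO) = 40.304, so MgO mass = 61.665 g.
61.665/463.618 × 100 = 13.30 wt%.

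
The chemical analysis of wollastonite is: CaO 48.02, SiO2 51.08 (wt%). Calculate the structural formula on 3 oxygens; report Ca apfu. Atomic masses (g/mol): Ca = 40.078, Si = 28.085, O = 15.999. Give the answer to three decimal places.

1.005 Ca apfu

CaO (M=56.077): mol = 0.85632; Ca = 0.85632, O = 0.85632.
SiO2 (M=60.083): mol = 0.85016; Si = 0.85016, O = 1.70032.
ΣO = 2.55664; factor = 3/ΣO = 1.17342.
Ca apfu = 0.85632 × 1.17342 = 1.005.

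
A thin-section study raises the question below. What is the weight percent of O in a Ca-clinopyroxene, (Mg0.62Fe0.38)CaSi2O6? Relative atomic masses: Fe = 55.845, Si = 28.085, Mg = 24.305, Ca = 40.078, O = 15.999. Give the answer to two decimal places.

M((Mg0.62Fe0.38)CaSi2O6) = 228.532 g/mol.
O contributes 6 × 15.999 = 95.994 g per mole.
95.994/228.532 = 0.4200 → 42.00%.

42.00 mass %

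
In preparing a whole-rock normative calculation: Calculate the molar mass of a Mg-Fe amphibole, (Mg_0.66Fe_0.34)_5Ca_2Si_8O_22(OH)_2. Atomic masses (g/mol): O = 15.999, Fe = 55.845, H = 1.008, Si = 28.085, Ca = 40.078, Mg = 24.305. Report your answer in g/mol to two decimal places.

M = 3.30·24.305 + 1.70·55.845 + 2·40.078 + 8·28.085 + 24·15.999 + 2·1.008

865.97 g/mol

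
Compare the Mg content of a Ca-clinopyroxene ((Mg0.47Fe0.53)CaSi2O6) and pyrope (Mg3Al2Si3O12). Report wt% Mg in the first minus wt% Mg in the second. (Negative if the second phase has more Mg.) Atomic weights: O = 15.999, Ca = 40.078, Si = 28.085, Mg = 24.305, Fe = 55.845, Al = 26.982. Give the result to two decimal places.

First mineral: 11.423 g Mg in 233.263 g formula = 4.90 wt% Mg.
Second mineral: 72.915 g Mg in 403.122 g formula = 18.09 wt% Mg.
4.90% − 18.09% gives a difference of -13.19 percentage points.

-13.19 percentage points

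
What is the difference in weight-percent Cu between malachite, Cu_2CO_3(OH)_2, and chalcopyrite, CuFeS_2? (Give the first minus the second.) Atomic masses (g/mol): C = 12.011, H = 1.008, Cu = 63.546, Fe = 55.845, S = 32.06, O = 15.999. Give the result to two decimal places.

22.85 percentage points

Cu in Cu_2CO_3(OH)_2: molar mass 221.114 g/mol; 2×63.546 = 127.092 g → 57.48 wt%.
Cu in CuFeS_2: molar mass 183.511 g/mol; 1×63.546 = 63.546 g → 34.63 wt%.
Difference = 57.48 − 34.63 = 22.85 percentage points.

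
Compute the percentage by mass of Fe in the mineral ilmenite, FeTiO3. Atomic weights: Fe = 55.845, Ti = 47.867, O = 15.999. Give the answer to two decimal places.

36.81 wt%

Molar mass of FeTiO3: 1×55.845 + 1×47.867 + 3×15.999 = 151.709 g/mol.
Mass of Fe per formula unit: 1 × 55.845 = 55.845 g.
Weight fraction Fe = 55.845 / 151.709 = 0.3681.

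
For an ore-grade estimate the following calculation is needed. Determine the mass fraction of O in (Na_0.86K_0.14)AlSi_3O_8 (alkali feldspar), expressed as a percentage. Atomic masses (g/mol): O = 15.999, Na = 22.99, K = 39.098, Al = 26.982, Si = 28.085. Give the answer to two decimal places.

M((Na_0.86K_0.14)AlSi_3O_8) = 264.474 g/mol.
O contributes 8 × 15.999 = 127.992 g per mole.
127.992/264.474 = 0.4839 → 48.39%.

48.39 weight percent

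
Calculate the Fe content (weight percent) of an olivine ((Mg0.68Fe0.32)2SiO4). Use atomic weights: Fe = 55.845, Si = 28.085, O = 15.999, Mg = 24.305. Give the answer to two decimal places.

Molar mass of (Mg0.68Fe0.32)2SiO4: 1.36×24.305 + 0.64×55.845 + 1×28.085 + 4×15.999 = 160.877 g/mol.
Mass of Fe per formula unit: 0.64 × 55.845 = 35.741 g.
Weight fraction Fe = 35.741 / 160.877 = 0.2222.

22.22 weight percent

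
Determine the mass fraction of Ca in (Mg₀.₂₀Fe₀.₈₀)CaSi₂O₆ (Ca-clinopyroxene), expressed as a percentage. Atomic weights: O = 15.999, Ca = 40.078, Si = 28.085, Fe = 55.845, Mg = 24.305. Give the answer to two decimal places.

16.58 mass %

Formula mass = 0.20*24.305 + 0.80*55.845 + 1*40.078 + 2*28.085 + 6*15.999 = 241.779 g/mol, of which 40.078 g is Ca.
So Ca makes up 40.078/241.779 = 0.1658 of the mass, i.e. 16.58%.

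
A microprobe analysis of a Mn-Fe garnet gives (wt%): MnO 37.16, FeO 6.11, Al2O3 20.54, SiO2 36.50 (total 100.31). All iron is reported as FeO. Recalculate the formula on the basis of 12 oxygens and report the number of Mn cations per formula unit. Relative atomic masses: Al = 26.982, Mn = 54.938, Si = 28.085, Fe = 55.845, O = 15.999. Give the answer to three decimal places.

MnO (M=70.937): mol = 0.52385; Mn = 0.52385, O = 0.52385.
FeO (M=71.844): mol = 0.08505; Fe = 0.08505, O = 0.08505.
Al2O3 (M=101.961): mol = 0.20145; Al = 0.40290, O = 0.60435.
SiO2 (M=60.083): mol = 0.60749; Si = 0.60749, O = 1.21498.
ΣO = 2.42823; factor = 12/ΣO = 4.94187.
Mn apfu = 0.52385 × 4.94187 = 2.589.

2.589 Mn apfu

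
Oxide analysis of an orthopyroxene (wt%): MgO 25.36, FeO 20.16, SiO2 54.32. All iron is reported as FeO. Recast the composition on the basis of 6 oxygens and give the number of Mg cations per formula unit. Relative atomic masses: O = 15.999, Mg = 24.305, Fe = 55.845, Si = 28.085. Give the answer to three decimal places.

1.389 Mg apfu

25.36 wt% MgO ÷ 40.304 g/mol = 0.62922 mol, giving 0.62922 Mg and 0.62922 O.
20.16 wt% FeO ÷ 71.844 g/mol = 0.28061 mol, giving 0.28061 Fe and 0.28061 O.
54.32 wt% SiO2 ÷ 60.083 g/mol = 0.90408 mol, giving 0.90408 Si and 1.80816 O.
Oxygen sums to 2.71799; scaling by 6/2.71799 = 2.20751 puts the formula on 6 O.
Mg: 0.62922 × 2.20751 = 1.389 atoms per formula unit.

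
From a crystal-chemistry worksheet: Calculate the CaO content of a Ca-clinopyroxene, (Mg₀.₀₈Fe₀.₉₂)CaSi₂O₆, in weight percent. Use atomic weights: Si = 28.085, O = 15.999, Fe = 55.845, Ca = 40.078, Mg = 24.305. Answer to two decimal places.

22.84 wt%

Formula mass = 245.564 g/mol.
1 Ca → 1.0000 mol CaO per formula unit; M(CaO) = 56.077, so CaO mass = 56.077 g.
56.077/245.564 × 100 = 22.84 wt%.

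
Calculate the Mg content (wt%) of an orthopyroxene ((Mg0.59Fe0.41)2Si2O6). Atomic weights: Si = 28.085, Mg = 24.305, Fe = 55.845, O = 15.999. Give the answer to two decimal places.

M((Mg0.59Fe0.41)2Si2O6) = 226.637 g/mol.
Mg contributes 1.18 × 24.305 = 28.680 g per mole.
28.680/226.637 = 0.1265 → 12.65%.

12.65 wt%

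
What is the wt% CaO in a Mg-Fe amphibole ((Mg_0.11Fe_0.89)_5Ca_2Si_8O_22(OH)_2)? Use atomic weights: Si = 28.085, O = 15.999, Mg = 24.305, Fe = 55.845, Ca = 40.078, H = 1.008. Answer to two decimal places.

M((Mg_0.11Fe_0.89)_5Ca_2Si_8O_22(OH)_2) = 952.706 g/mol; M(CaO) = 56.077 g/mol.
Moles CaO per formula unit = 2 Ca ÷ 1 = 2.0000.
CaO fraction = (2.0000 × 56.077) / 952.706 = 112.154/952.706 = 0.1177.

11.77 wt%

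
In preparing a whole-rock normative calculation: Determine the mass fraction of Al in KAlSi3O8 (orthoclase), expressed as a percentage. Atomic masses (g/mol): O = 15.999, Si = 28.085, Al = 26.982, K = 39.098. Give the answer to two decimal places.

M(KAlSi3O8) = 278.327 g/mol.
Al contributes 1 × 26.982 = 26.982 g per mole.
26.982/278.327 = 0.0969 → 9.69%.

9.69 weight percent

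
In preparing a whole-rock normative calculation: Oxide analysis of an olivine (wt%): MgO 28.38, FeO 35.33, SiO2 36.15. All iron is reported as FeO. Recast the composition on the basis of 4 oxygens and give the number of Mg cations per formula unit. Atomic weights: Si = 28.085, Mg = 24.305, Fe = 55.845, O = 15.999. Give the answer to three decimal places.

MgO (M=40.304): mol = 0.70415; Mg = 0.70415, O = 0.70415.
FeO (M=71.844): mol = 0.49176; Fe = 0.49176, O = 0.49176.
SiO2 (M=60.083): mol = 0.60167; Si = 0.60167, O = 1.20334.
ΣO = 2.39925; factor = 4/ΣO = 1.66719.
Mg apfu = 0.70415 × 1.66719 = 1.174.

1.174 Mg apfu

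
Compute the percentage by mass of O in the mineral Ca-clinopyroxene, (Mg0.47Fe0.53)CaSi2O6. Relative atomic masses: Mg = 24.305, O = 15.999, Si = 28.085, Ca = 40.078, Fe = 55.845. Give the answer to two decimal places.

Formula mass = 0.47*24.305 + 0.53*55.845 + 1*40.078 + 2*28.085 + 6*15.999 = 233.263 g/mol, of which 95.994 g is O.
So O makes up 95.994/233.263 = 0.4115 of the mass, i.e. 41.15%.

41.15 wt%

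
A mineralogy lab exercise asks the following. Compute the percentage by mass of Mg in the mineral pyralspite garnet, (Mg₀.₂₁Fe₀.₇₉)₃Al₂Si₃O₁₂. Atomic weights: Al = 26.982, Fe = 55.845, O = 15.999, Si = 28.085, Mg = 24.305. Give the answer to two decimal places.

3.20 weight percent

M((Mg₀.₂₁Fe₀.₇₉)₃Al₂Si₃O₁₂) = 477.872 g/mol.
Mg contributes 0.63 × 24.305 = 15.312 g per mole.
15.312/477.872 = 0.0320 → 3.20%.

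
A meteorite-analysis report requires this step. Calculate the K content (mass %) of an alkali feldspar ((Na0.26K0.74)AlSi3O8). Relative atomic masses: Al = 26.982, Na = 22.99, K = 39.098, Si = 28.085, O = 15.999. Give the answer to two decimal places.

Molar mass of (Na0.26K0.74)AlSi3O8: 0.26·22.99 + 0.74·39.098 + 1·26.982 + 3·28.085 + 8·15.999 = 274.139 g/mol.
Mass of K per formula unit: 0.74 × 39.098 = 28.933 g.
Weight fraction K = 28.933 / 274.139 = 0.1055.

10.55 mass %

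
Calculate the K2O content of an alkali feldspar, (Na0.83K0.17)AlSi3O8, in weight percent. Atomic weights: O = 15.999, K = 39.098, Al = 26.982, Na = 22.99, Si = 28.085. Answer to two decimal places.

3.02 wt%

Formula mass = 264.957 g/mol.
0.17 K → 0.0850 mol K2O per formula unit; M(K2O) = 94.195, so K2O mass = 8.007 g.
8.007/264.957 × 100 = 3.02 wt%.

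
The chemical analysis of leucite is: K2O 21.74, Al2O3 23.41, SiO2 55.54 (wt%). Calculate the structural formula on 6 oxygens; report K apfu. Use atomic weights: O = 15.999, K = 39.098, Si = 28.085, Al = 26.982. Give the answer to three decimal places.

21.74 wt% K2O ÷ 94.195 g/mol = 0.23080 mol, giving 0.46160 K and 0.23080 O.
23.41 wt% Al2O3 ÷ 101.961 g/mol = 0.22960 mol, giving 0.45920 Al and 0.68880 O.
55.54 wt% SiO2 ÷ 60.083 g/mol = 0.92439 mol, giving 0.92439 Si and 1.84878 O.
Oxygen sums to 2.76838; scaling by 6/2.76838 = 2.16733 puts the formula on 6 O.
K: 0.46160 × 2.16733 = 1.000 atoms per formula unit.

1.000 K apfu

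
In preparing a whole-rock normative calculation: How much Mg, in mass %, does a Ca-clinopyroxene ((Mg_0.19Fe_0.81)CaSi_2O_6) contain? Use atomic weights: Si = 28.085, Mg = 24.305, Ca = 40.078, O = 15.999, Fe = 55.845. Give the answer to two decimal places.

M((Mg_0.19Fe_0.81)CaSi_2O_6) = 242.094 g/mol.
Mg contributes 0.19 × 24.305 = 4.618 g per mole.
4.618/242.094 = 0.0191 → 1.91%.

1.91 mass %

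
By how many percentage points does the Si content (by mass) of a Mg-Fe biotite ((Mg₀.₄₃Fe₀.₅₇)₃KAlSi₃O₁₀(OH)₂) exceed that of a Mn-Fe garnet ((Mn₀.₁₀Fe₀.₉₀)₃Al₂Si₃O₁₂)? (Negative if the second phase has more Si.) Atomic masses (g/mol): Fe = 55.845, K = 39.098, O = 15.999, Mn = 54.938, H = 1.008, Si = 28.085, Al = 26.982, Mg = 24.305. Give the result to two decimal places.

0.94 percentage points

First mineral: 84.255 g Si in 471.187 g formula = 17.88 wt% Si.
Second mineral: 84.255 g Si in 497.470 g formula = 16.94 wt% Si.
17.88% − 16.94% gives a difference of 0.94 percentage points.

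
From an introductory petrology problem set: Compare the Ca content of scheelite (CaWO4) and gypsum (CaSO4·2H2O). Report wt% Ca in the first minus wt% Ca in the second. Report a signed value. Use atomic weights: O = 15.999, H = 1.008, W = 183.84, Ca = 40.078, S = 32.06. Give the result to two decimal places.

Ca in CaWO4: molar mass 287.914 g/mol; 1×40.078 = 40.078 g → 13.92 wt%.
Ca in CaSO4·2H2O: molar mass 172.164 g/mol; 1×40.078 = 40.078 g → 23.28 wt%.
Difference = 13.92 − 23.28 = -9.36 percentage points.

-9.36 percentage points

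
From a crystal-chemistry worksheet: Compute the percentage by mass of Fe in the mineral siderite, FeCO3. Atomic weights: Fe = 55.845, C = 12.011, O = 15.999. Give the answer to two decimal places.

48.20 mass %

Molar mass of FeCO3: 1×55.845 + 1×12.011 + 3×15.999 = 115.853 g/mol.
Mass of Fe per formula unit: 1 × 55.845 = 55.845 g.
Weight fraction Fe = 55.845 / 115.853 = 0.4820.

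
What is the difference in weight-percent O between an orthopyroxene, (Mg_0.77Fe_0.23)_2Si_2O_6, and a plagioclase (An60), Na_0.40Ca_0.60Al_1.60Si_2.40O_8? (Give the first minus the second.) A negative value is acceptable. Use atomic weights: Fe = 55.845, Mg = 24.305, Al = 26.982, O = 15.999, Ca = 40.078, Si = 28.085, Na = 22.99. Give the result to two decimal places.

-2.50 percentage points

First mineral: 95.994 g O in 215.282 g formula = 44.59 wt% O.
Second mineral: 127.992 g O in 271.810 g formula = 47.09 wt% O.
44.59% − 47.09% gives a difference of -2.50 percentage points.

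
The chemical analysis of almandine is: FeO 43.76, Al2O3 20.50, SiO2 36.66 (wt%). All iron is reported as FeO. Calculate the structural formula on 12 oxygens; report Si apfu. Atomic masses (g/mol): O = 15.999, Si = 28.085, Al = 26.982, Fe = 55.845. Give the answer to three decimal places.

43.76 wt% FeO ÷ 71.844 g/mol = 0.60910 mol, giving 0.60910 Fe and 0.60910 O.
20.50 wt% Al2O3 ÷ 101.961 g/mol = 0.20106 mol, giving 0.40212 Al and 0.60318 O.
36.66 wt% SiO2 ÷ 60.083 g/mol = 0.61016 mol, giving 0.61016 Si and 1.22032 O.
Oxygen sums to 2.43260; scaling by 12/2.43260 = 4.93299 puts the formula on 12 O.
Si: 0.61016 × 4.93299 = 3.010 atoms per formula unit.

3.010 Si apfu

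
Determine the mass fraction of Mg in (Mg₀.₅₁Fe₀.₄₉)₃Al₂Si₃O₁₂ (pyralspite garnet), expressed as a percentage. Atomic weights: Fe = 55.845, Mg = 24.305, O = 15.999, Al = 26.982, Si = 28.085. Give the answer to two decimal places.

M((Mg₀.₅₁Fe₀.₄₉)₃Al₂Si₃O₁₂) = 449.486 g/mol.
Mg contributes 1.53 × 24.305 = 37.187 g per mole.
37.187/449.486 = 0.0827 → 8.27%.

8.27 weight percent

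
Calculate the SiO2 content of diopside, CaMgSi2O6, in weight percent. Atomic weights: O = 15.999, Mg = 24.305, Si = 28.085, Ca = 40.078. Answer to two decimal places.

Formula mass = 216.547 g/mol.
2 Si → 2.0000 mol SiO2 per formula unit; M(SiO2) = 60.083, so SiO2 mass = 120.166 g.
120.166/216.547 × 100 = 55.49 wt%.

55.49 wt%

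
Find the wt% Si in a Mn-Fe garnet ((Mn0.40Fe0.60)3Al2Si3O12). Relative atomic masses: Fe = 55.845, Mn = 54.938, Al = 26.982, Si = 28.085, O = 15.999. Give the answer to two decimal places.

Formula mass = 1.20·54.938 + 1.80·55.845 + 2·26.982 + 3·28.085 + 12·15.999 = 496.654 g/mol, of which 84.255 g is Si.
So Si makes up 84.255/496.654 = 0.1696 of the mass, i.e. 16.96%.

16.96 weight percent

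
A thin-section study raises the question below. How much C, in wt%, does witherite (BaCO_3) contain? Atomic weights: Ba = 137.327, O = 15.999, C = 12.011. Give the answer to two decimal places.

6.09 wt%

Formula mass = 1·137.327 + 1·12.011 + 3·15.999 = 197.335 g/mol, of which 12.011 g is C.
So C makes up 12.011/197.335 = 0.0609 of the mass, i.e. 6.09%.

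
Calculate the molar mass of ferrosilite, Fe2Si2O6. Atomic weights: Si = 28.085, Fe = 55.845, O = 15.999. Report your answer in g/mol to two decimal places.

263.85 g/mol

Fe: 2 × 55.845 = 111.6900
Si: 2 × 28.085 = 56.1700
O: 6 × 15.999 = 95.9940
Summing the contributions gives the formula mass.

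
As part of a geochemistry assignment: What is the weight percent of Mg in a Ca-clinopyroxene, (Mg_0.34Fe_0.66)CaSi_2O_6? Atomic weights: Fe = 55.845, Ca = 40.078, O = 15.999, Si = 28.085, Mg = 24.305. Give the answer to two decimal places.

3.48 weight percent

Formula mass = 0.34*24.305 + 0.66*55.845 + 1*40.078 + 2*28.085 + 6*15.999 = 237.363 g/mol, of which 8.264 g is Mg.
So Mg makes up 8.264/237.363 = 0.0348 of the mass, i.e. 3.48%.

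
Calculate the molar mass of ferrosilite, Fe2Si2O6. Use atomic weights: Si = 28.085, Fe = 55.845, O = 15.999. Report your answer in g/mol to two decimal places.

Fe: 2 × 55.845 = 111.6900
Si: 2 × 28.085 = 56.1700
O: 6 × 15.999 = 95.9940
Summing the contributions gives the formula mass.

263.85 g/mol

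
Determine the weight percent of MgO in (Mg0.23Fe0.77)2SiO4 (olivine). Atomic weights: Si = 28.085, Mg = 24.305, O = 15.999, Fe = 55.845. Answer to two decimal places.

M((Mg0.23Fe0.77)2SiO4) = 189.263 g/mol; M(MgO) = 40.304 g/mol.
Moles MgO per formula unit = 0.46 Mg ÷ 1 = 0.4600.
MgO fraction = (0.4600 × 40.304) / 189.263 = 18.540/189.263 = 0.0980.

9.80 wt%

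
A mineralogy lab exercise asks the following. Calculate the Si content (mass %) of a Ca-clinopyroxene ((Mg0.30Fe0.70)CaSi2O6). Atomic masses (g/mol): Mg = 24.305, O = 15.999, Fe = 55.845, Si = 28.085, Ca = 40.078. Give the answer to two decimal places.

Formula mass = 0.30·24.305 + 0.70·55.845 + 1·40.078 + 2·28.085 + 6·15.999 = 238.625 g/mol, of which 56.170 g is Si.
So Si makes up 56.170/238.625 = 0.2354 of the mass, i.e. 23.54%.

23.54 mass %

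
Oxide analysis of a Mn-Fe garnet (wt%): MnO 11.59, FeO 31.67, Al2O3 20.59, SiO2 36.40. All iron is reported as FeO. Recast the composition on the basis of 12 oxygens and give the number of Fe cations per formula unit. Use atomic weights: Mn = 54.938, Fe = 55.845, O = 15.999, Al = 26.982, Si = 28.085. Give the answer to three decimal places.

11.59 wt% MnO ÷ 70.937 g/mol = 0.16338 mol, giving 0.16338 Mn and 0.16338 O.
31.67 wt% FeO ÷ 71.844 g/mol = 0.44082 mol, giving 0.44082 Fe and 0.44082 O.
20.59 wt% Al2O3 ÷ 101.961 g/mol = 0.20194 mol, giving 0.40388 Al and 0.60582 O.
36.40 wt% SiO2 ÷ 60.083 g/mol = 0.60583 mol, giving 0.60583 Si and 1.21166 O.
Oxygen sums to 2.42168; scaling by 12/2.42168 = 4.95524 puts the formula on 12 O.
Fe: 0.44082 × 4.95524 = 2.184 atoms per formula unit.

2.184 Fe apfu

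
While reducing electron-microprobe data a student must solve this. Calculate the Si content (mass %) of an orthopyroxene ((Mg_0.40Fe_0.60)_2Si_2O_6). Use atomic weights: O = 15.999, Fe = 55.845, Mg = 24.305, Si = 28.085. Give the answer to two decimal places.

23.54 mass %

Molar mass of (Mg_0.40Fe_0.60)_2Si_2O_6: 0.80*24.305 + 1.20*55.845 + 2*28.085 + 6*15.999 = 238.622 g/mol.
Mass of Si per formula unit: 2 × 28.085 = 56.170 g.
Weight fraction Si = 56.170 / 238.622 = 0.2354.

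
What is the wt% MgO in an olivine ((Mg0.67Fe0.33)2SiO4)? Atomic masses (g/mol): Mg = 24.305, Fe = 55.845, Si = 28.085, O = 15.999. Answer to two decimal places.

33.44 wt%

Molar mass of (Mg0.67Fe0.33)2SiO4 = 1.34·24.305 + 0.66·55.845 + 1·28.085 + 4·15.999 = 161.507 g/mol.
Each formula unit contains 1.34 Mg, equivalent to 1.34/1 = 1.3400 mol MgO.
M(MgO) = 1×24.305 + 1×15.999 = 40.304 g/mol.
Mass of MgO per formula unit = 1.3400 × 40.304 = 54.007 g.
MgO wt% = 54.007 / 161.507 × 100 = 33.44%.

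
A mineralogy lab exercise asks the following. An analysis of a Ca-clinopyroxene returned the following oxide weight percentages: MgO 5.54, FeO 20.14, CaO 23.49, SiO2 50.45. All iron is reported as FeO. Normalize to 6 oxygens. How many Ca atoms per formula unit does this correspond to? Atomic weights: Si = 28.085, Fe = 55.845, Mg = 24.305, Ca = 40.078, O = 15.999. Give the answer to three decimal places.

MgO (M=40.304): mol = 0.13746; Mg = 0.13746, O = 0.13746.
FeO (M=71.844): mol = 0.28033; Fe = 0.28033, O = 0.28033.
CaO (M=56.077): mol = 0.41889; Ca = 0.41889, O = 0.41889.
SiO2 (M=60.083): mol = 0.83967; Si = 0.83967, O = 1.67934.
ΣO = 2.51602; factor = 6/ΣO = 2.38472.
Ca apfu = 0.41889 × 2.38472 = 0.999.

0.999 Ca apfu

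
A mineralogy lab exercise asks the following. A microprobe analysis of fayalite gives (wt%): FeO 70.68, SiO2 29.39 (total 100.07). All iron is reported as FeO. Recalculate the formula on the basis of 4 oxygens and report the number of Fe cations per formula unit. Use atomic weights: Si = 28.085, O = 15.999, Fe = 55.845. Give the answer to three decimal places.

2.006 Fe apfu

70.68 wt% FeO ÷ 71.844 g/mol = 0.98380 mol, giving 0.98380 Fe and 0.98380 O.
29.39 wt% SiO2 ÷ 60.083 g/mol = 0.48916 mol, giving 0.48916 Si and 0.97832 O.
Oxygen sums to 1.96212; scaling by 4/1.96212 = 2.03861 puts the formula on 4 O.
Fe: 0.98380 × 2.03861 = 2.006 atoms per formula unit.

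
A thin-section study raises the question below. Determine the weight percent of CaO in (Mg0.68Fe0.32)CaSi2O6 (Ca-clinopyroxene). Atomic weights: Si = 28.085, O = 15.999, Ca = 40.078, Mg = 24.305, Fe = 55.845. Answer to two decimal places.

24.74 wt%

Molar mass of (Mg0.68Fe0.32)CaSi2O6 = 0.68·24.305 + 0.32·55.845 + 1·40.078 + 2·28.085 + 6·15.999 = 226.640 g/mol.
Each formula unit contains 1 Ca, equivalent to 1/1 = 1.0000 mol CaO.
M(CaO) = 1×40.078 + 1×15.999 = 56.077 g/mol.
Mass of CaO per formula unit = 1.0000 × 56.077 = 56.077 g.
CaO wt% = 56.077 / 226.640 × 100 = 24.74%.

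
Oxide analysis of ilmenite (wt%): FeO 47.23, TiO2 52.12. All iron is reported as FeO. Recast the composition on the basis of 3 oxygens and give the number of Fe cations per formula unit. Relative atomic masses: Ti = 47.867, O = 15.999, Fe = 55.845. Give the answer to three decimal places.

47.23 wt% FeO ÷ 71.844 g/mol = 0.65740 mol, giving 0.65740 Fe and 0.65740 O.
52.12 wt% TiO2 ÷ 79.865 g/mol = 0.65260 mol, giving 0.65260 Ti and 1.30520 O.
Oxygen sums to 1.96260; scaling by 3/1.96260 = 1.52858 puts the formula on 3 O.
Fe: 0.65740 × 1.52858 = 1.005 atoms per formula unit.

1.005 Fe apfu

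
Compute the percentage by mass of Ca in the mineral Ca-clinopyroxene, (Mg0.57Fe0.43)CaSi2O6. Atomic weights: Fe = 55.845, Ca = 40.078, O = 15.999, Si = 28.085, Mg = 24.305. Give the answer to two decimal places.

17.42 mass %

Molar mass of (Mg0.57Fe0.43)CaSi2O6: 0.57·24.305 + 0.43·55.845 + 1·40.078 + 2·28.085 + 6·15.999 = 230.109 g/mol.
Mass of Ca per formula unit: 1 × 40.078 = 40.078 g.
Weight fraction Ca = 40.078 / 230.109 = 0.1742.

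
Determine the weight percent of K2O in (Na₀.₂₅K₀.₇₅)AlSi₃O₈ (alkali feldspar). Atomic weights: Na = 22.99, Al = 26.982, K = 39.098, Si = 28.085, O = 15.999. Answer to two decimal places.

12.88 wt%

M((Na₀.₂₅K₀.₇₅)AlSi₃O₈) = 274.300 g/mol; M(K2O) = 94.195 g/mol.
Moles K2O per formula unit = 0.75 K ÷ 2 = 0.3750.
K2O fraction = (0.3750 × 94.195) / 274.300 = 35.323/274.300 = 0.1288.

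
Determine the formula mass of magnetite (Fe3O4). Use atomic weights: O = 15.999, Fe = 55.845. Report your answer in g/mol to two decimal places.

Fe: 3 × 55.845 = 167.5350
O: 4 × 15.999 = 63.9960
Summing the contributions gives the formula mass.

231.53 g/mol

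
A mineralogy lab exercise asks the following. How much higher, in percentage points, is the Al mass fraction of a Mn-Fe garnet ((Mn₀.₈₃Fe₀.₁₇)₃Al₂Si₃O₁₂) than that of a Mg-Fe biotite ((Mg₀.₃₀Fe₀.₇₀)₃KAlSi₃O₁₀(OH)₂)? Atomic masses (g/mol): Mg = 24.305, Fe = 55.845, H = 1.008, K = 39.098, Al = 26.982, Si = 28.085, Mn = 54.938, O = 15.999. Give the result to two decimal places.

5.31 percentage points

Al in (Mn₀.₈₃Fe₀.₁₇)₃Al₂Si₃O₁₂: molar mass 495.484 g/mol; 2×26.982 = 53.964 g → 10.89 wt%.
Al in (Mg₀.₃₀Fe₀.₇₀)₃KAlSi₃O₁₀(OH)₂: molar mass 483.488 g/mol; 1×26.982 = 26.982 g → 5.58 wt%.
Difference = 10.89 − 5.58 = 5.31 percentage points.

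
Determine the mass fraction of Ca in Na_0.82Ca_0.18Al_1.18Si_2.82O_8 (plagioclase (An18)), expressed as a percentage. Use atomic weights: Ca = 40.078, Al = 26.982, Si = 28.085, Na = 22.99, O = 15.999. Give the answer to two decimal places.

M(Na_0.82Ca_0.18Al_1.18Si_2.82O_8) = 265.096 g/mol.
Ca contributes 0.18 × 40.078 = 7.214 g per mole.
7.214/265.096 = 0.0272 → 2.72%.

2.72 wt%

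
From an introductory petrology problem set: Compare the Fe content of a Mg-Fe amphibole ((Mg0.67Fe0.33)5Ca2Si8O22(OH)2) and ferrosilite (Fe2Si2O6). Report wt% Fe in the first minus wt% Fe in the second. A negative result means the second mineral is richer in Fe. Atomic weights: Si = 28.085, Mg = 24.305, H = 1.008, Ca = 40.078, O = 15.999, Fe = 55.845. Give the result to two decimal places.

M((Mg0.67Fe0.33)5Ca2Si8O22(OH)2) = 864.394 g/mol, so wt% Fe = 92.144/864.394 × 100 = 10.66%.
M(Fe2Si2O6) = 263.854 g/mol, so wt% Fe = 111.690/263.854 × 100 = 42.33%.
10.66 − 42.33 = -31.67 pp.

-31.67 percentage points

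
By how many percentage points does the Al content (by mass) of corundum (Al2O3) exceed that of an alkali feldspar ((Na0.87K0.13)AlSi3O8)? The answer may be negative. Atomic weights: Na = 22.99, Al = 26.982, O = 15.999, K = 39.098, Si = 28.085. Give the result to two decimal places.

First mineral: 53.964 g Al in 101.961 g formula = 52.93 wt% Al.
Second mineral: 26.982 g Al in 264.313 g formula = 10.21 wt% Al.
52.93% − 10.21% gives a difference of 42.72 percentage points.

42.72 percentage points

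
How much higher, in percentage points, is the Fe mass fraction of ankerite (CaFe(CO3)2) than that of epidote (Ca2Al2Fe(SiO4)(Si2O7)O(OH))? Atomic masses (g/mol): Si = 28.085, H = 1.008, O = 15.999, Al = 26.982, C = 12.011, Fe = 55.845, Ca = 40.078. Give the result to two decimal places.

14.30 percentage points

First mineral: 55.845 g Fe in 215.939 g formula = 25.86 wt% Fe.
Second mineral: 55.845 g Fe in 483.215 g formula = 11.56 wt% Fe.
25.86% − 11.56% gives a difference of 14.30 percentage points.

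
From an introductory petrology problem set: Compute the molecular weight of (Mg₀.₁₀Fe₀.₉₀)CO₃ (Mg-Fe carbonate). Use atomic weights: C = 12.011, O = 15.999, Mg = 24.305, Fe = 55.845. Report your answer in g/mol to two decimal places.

112.70 g/mol

The formula mass is the sum 0.10(24.305) + 0.90(55.845) + 1(12.011) + 3(15.999).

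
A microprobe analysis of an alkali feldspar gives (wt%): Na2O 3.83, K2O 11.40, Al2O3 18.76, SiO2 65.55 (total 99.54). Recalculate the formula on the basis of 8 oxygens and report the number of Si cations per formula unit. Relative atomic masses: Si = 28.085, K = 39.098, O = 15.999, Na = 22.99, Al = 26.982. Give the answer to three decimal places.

2.992 Si apfu

Na2O: 3.83/61.979 = 0.06180 mol → 0.12360 mol Na, 0.06180 mol O.
K2O: 11.40/94.195 = 0.12103 mol → 0.24206 mol K, 0.12103 mol O.
Al2O3: 18.76/101.961 = 0.18399 mol → 0.36798 mol Al, 0.55197 mol O.
SiO2: 65.55/60.083 = 1.09099 mol → 1.09099 mol Si, 2.18198 mol O.
Total oxygen = 2.91678 mol. Normalization factor = 8/2.91678 = 2.74275.
Si per 8 O = 1.09099 × 2.74275 = 2.992.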